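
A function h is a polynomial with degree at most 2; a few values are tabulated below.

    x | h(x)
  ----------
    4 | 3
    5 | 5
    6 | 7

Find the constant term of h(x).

First differences: 2, 2.
Level-1 differences are constant, so h has degree 1.
Fitting a degree-1 polynomial gives h(x) = 2x - 5.
The constant term is h(0) = -5.

-5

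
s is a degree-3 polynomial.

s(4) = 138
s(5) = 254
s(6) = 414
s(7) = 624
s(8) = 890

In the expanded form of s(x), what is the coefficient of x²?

First differences: 116, 160, 210, 266. Second differences: 44, 50, 56. Third differences: 6, 6.
Level-3 differences are constant, so s has degree 3.
Fitting a degree-3 polynomial gives s(x) = x³ + 7x² - 8x - 6.
The coefficient of x² is 7.

7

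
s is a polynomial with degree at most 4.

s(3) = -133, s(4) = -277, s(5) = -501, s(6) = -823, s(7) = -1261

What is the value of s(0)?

-1

First differences: -144, -224, -322, -438. Second differences: -80, -98, -116. Third differences: -18, -18.
Level-3 differences are constant, so s has degree 3.
Fitting a degree-3 polynomial gives s(t) = -3t³ - 4t² - 5t - 1.
Then s(0) = -1.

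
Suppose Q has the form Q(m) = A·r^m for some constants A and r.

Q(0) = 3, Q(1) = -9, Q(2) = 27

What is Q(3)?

Consecutive ratio: -9/3 = -3, and 27/(-9) = -3, so r = -3.
Then A·(-3)^0 = 3 gives A = 3, and Q(m) = 3·(-3)^m.
Q(3) = 3·(-3)^3 = -81.

-81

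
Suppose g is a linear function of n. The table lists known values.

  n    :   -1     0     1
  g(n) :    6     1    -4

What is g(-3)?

Write g(n) = an + b; the 3 given values yield a linear system in the 2 coefficients.
Solving, g(n) = -5n + 1.
Then g(-3) = 16.

16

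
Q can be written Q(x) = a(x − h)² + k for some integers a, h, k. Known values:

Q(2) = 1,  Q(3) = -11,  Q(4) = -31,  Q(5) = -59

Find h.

First differences -12, -20, -28; second difference -8 = 2a, so a = -4.
Expanding, the x-coefficient is −2ah = 8h; matching it to the data gives h = 1, and then k = 5.
So Q(x) = -4(x − 1)² + 5.
Hence h = 1.

1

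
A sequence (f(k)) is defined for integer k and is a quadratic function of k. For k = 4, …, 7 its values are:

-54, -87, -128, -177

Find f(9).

First differences: -33, -41, -49. Second differences: -8, -8.
Level-2 differences are constant, so f has degree 2.
Fitting a degree-2 polynomial gives f(k) = -4k² + 3k - 2.
Then f(9) = -299.

-299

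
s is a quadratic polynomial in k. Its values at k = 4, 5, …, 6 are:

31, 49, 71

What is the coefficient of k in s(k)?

0

Write s(k) = ak² + bk + c; the 3 given values yield a linear system in the 3 coefficients.
Solving, s(k) = 2k² - 1.
The coefficient of k is 0.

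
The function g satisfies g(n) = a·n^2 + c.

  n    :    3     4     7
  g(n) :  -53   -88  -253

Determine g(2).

From g(3) = -53 and g(4) = -88: 9a + c = -53 and 16a + c = -88.
Subtracting: 7a = -35, so a = -5; then c = -53 − (-5)·9 = -8.
So g(n) = -5n² − 8, and g(2) = -28.

-28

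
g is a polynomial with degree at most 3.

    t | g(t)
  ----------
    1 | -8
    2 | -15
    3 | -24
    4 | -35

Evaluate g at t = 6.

Write g(t) = at³ + bt² + ct + d; the 4 given values yield a linear system in the 4 coefficients.
Solving, the leading coefficient vanishes, and g(t) = -t² - 4t - 3.
Then g(6) = -63.

-63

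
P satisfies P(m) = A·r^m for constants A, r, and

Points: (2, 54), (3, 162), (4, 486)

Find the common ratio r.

Consecutive ratio: 162/54 = 3, and 486/162 = 3, so r = 3.
Then A·3^2 = 54 gives A = 6, and P(m) = 6·3^m.

3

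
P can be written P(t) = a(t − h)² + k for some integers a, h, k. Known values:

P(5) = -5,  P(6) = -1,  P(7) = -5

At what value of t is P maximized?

First differences 4, -4; second difference -8 = 2a, so a = -4.
Expanding, the t-coefficient is −2ah = 8h; matching it to the data gives h = 6, and then k = -1.
So P(t) = -4(t − 6)² − 1.
Hence h = 6.

6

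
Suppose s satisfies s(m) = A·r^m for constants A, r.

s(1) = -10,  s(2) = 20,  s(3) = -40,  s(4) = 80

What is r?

-2

Consecutive ratio: 20/(-10) = -2, and -40/20 = -2, so r = -2.
Then A·(-2)^1 = -10 gives A = 5, and s(m) = 5·(-2)^m.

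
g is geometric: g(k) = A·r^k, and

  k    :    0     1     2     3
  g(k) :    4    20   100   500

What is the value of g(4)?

2500

Consecutive ratio: 20/4 = 5, and 100/20 = 5, so r = 5.
Then A·5^0 = 4 gives A = 4, and g(k) = 4·5^k.
g(4) = 4·5^4 = 2500.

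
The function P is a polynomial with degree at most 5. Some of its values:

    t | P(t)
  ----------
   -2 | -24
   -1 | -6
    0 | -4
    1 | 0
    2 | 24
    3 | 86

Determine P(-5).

-354

First differences: 18, 2, 4, 24, 62. Second differences: -16, 2, 20, 38. Third differences: 18, 18, 18.
Level-3 differences are constant, so P has degree 3.
Fitting a degree-3 polynomial gives P(t) = 3t³ + t² - 4.
Then P(-5) = -354.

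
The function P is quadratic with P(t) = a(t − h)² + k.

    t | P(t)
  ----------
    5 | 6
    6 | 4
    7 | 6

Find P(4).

First differences -2, 2; second difference 4 = 2a, so a = 2.
Expanding, the t-coefficient is −2ah = -4h; matching it to the data gives h = 6, and then k = 4.
So P(t) = 2(t − 6)² + 4.
P(4) = 2·(-2)² + 4 = 12.

12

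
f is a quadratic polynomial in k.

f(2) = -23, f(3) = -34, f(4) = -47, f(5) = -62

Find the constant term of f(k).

Write f(k) = ak² + bk + c; the 4 given values yield a linear system in the 3 coefficients.
Solving, f(k) = -k² - 6k - 7.
The constant term is f(0) = -7.

-7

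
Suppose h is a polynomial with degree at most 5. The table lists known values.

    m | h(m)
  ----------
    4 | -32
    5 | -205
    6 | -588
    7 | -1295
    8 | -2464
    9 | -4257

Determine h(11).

Write h(m) = am^5 + bm^4 + cm³ + dm² + em + p; the 6 given values yield a linear system in the 6 coefficients.
Solving, the leading coefficient vanishes, and h(m) = -m^4 + 3m³ + m² + 4m.
Then h(11) = -10483.

-10483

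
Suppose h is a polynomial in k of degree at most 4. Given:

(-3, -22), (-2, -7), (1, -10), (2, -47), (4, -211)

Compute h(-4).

Write h(k) = ak^4 + bk³ + ck² + dk + e; the 5 given values yield a linear system in the 5 coefficients.
Solving, the leading coefficient vanishes, and h(k) = -k³ - 8k² - 6k + 5.
Then h(-4) = -35.

-35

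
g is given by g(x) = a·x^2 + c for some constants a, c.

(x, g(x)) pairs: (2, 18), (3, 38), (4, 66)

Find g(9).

From g(2) = 18 and g(3) = 38: 4a + c = 18 and 9a + c = 38.
Subtracting: 5a = 20, so a = 4; then c = 18 − 4·4 = 2.
So g(x) = 4x² + 2, and g(9) = 326.

326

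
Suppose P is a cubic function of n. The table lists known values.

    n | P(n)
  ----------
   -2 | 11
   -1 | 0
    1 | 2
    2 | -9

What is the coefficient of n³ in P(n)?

Write P(n) = an³ + bn² + cn + d; the 4 given values yield a linear system in the 4 coefficients.
Solving, P(n) = -2n³ + 3n + 1.
The coefficient of n³ is -2.

-2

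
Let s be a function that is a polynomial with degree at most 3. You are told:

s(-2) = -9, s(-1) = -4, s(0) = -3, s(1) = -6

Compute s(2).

First differences: 5, 1, -3. Second differences: -4, -4.
Level-2 differences are constant, so s has degree 2.
Fitting a degree-2 polynomial gives s(x) = -2x² - x - 3.
Then s(2) = -13.

-13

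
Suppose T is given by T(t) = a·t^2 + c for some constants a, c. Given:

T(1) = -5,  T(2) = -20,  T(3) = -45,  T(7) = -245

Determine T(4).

-80

From T(1) = -5 and T(2) = -20: 1a + c = -5 and 4a + c = -20.
Subtracting: 3a = -15, so a = -5; then c = -5 − (-5)·1 = 0.
So T(t) = -5t² + 0, and T(4) = -80.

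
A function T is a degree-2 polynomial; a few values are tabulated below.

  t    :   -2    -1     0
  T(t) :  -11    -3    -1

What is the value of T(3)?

-31

Write T(t) = at² + bt + c; the 3 given values yield a linear system in the 3 coefficients.
Solving, T(t) = -3t² - t - 1.
Then T(3) = -31.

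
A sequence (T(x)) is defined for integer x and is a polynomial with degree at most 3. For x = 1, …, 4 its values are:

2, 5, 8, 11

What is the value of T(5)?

First differences: 3, 3, 3.
Level-1 differences are constant, so T has degree 1.
Extending the table by one column gives the next first difference 3, so T(5) = 11 + 3 = 14.

14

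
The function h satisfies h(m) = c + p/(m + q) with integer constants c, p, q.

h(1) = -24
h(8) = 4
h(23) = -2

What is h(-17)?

-6

(h(m) − c)(m + q) = p for each data point; the three points give a linear system in c and q, then p follows.
Solving: c = -4, q = -3, p = 40, so h(m) = -4 + 40/(m − 3).
Then h(-17) = -4 + 40/(-20) = -6.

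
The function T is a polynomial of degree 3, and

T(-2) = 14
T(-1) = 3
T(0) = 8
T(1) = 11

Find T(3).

Write T(m) = am³ + bm² + cm + d; the 4 given values yield a linear system in the 4 coefficients.
Solving, T(m) = -3m³ - m² + 7m + 8.
Then T(3) = -61.

-61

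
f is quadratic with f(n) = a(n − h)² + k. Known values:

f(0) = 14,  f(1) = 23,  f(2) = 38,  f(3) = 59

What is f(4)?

First differences 9, 15, 21; second difference 6 = 2a, so a = 3.
Expanding, the n-coefficient is −2ah = -6h; matching it to the data gives h = -1, and then k = 11.
So f(n) = 3(n + 1)² + 11.
f(4) = 3·5² + 11 = 86.

86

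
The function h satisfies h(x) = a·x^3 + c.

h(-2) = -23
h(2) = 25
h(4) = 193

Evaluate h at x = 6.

649

From h(-2) = -23 and h(2) = 25: -8a + c = -23 and 8a + c = 25.
Subtracting: 16a = 48, so a = 3; then c = -23 − 3·(-8) = 1.
So h(x) = 3x³ + 1, and h(6) = 649.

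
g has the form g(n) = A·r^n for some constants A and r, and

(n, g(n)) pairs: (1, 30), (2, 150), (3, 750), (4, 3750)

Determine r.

Consecutive ratio: 150/30 = 5, and 750/150 = 5, so r = 5.
Then A·5^1 = 30 gives A = 6, and g(n) = 6·5^n.

5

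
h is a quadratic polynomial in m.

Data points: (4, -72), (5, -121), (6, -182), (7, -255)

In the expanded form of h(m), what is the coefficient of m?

5

First differences: -49, -61, -73. Second differences: -12, -12.
Level-2 differences are constant, so h has degree 2.
Fitting a degree-2 polynomial gives h(m) = -6m² + 5m + 4.
The coefficient of m is 5.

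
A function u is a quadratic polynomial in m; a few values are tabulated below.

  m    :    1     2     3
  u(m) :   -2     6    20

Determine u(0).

Write u(m) = am² + bm + c; the 3 given values yield a linear system in the 3 coefficients.
Solving, u(m) = 3m² - m - 4.
Then u(0) = -4.

-4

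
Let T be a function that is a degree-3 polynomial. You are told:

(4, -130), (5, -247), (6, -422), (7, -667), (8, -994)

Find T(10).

First differences: -117, -175, -245, -327. Second differences: -58, -70, -82. Third differences: -12, -12.
Level-3 differences are constant, so T has degree 3.
Fitting a degree-3 polynomial gives T(n) = -2n³ + n² - 4n - 2.
Then T(10) = -1942.

-1942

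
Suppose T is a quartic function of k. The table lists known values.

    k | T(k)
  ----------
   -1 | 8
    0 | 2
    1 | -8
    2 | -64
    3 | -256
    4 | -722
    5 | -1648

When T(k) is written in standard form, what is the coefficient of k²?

0

First differences: -6, -10, -56, -192, -466, -926. Second differences: -4, -46, -136, -274, -460. Third differences: -42, -90, -138, -186. Fourth differences: -48, -48, -48.
Level-4 differences are constant, so T has degree 4.
Fitting a degree-4 polynomial gives T(k) = -2k^4 - 3k³ - 5k + 2.
The coefficient of k² is 0.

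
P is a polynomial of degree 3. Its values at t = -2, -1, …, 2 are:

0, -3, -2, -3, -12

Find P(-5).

93

First differences: -3, 1, -1, -9. Second differences: 4, -2, -8. Third differences: -6, -6.
Level-3 differences are constant, so P has degree 3.
Fitting a degree-3 polynomial gives P(t) = -t³ - t² + t - 2.
Then P(-5) = 93.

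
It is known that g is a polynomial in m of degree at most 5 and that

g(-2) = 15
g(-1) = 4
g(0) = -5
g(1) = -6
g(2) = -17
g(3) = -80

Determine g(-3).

First differences: -11, -9, -1, -11, -63. Second differences: 2, 8, -10, -52. Third differences: 6, -18, -42. Fourth differences: -24, -24.
Level-4 differences are constant, so g has degree 4.
Fitting a degree-4 polynomial gives g(m) = -m^4 - m³ + 5m² - 4m - 5.
Then g(-3) = -2.

-2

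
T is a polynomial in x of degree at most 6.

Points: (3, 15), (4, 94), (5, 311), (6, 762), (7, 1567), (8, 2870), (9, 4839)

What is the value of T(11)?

First differences: 79, 217, 451, 805, 1303, 1969. Second differences: 138, 234, 354, 498, 666. Third differences: 96, 120, 144, 168. Fourth differences: 24, 24, 24.
Level-4 differences are constant, so T has degree 4.
Fitting a degree-4 polynomial gives T(x) = x^4 - 2x³ - 4x² + 6x + 6.
Then T(11) = 11567.

11567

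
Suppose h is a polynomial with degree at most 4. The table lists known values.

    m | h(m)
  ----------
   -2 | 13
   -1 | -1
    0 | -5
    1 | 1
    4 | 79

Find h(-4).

Write h(m) = am^4 + bm³ + cm² + dm + e; the 5 given values yield a linear system in the 5 coefficients.
Solving, the top 2 coefficients vanish, and h(m) = 5m² + m - 5.
Then h(-4) = 71.

71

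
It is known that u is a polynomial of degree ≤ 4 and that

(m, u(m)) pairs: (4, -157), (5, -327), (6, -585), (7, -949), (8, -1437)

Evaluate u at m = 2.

First differences: -170, -258, -364, -488. Second differences: -88, -106, -124. Third differences: -18, -18.
Level-3 differences are constant, so u has degree 3.
Fitting a degree-3 polynomial gives u(m) = -3m³ + m² + 4m + 3.
Then u(2) = -9.

-9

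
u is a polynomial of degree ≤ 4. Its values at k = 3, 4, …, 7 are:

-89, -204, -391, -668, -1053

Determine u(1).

-3

First differences: -115, -187, -277, -385. Second differences: -72, -90, -108. Third differences: -18, -18.
Level-3 differences are constant, so u has degree 3.
Fitting a degree-3 polynomial gives u(k) = -3k³ - 4k + 4.
Then u(1) = -3.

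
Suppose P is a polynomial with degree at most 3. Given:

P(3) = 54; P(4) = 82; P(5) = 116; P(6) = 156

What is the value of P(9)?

First differences: 28, 34, 40. Second differences: 6, 6.
Level-2 differences are constant, so P has degree 2.
Fitting a degree-2 polynomial gives P(n) = 3n² + 7n + 6.
Then P(9) = 312.

312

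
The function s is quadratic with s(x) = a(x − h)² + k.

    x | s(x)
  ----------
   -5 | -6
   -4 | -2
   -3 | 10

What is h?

-5

First differences 4, 12; second difference 8 = 2a, so a = 4.
Expanding, the x-coefficient is −2ah = -8h; matching it to the data gives h = -5, and then k = -6.
So s(x) = 4(x + 5)² − 6.
Hence h = -5.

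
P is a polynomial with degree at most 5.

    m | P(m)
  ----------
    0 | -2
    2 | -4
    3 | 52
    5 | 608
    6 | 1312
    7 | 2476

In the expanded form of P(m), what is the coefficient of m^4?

Write P(m) = am^5 + bm^4 + cm³ + dm² + em + p; the 6 given values yield a linear system in the 6 coefficients.
Solving, the leading coefficient vanishes, and P(m) = m^4 + m³ - 5m² - 3m - 2.
The coefficient of m^4 is 1.

1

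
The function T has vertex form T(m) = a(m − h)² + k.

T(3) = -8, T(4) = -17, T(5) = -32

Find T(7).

-80

First differences -9, -15; second difference -6 = 2a, so a = -3.
Expanding, the m-coefficient is −2ah = 6h; matching it to the data gives h = 2, and then k = -5.
So T(m) = -3(m − 2)² − 5.
T(7) = -3·5² − 5 = -80.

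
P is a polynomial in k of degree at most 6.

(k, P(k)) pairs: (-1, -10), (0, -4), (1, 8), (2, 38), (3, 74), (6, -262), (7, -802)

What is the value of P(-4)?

-472

Write P(k) = ak^6 + bk^5 + ck^4 + dk³ + ek² + pk + q; the 7 given values yield a linear system in the 7 coefficients.
Solving, the top 2 coefficients vanish, and P(k) = -k^4 + 4k³ + 4k² + 5k - 4.
Then P(-4) = -472.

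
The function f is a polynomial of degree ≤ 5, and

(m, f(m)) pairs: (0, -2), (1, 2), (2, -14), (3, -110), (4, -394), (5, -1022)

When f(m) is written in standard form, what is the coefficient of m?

6

First differences: 4, -16, -96, -284, -628. Second differences: -20, -80, -188, -344. Third differences: -60, -108, -156. Fourth differences: -48, -48.
Level-4 differences are constant, so f has degree 4.
Fitting a degree-4 polynomial gives f(m) = -2m^4 + 2m³ - 2m² + 6m - 2.
The coefficient of m is 6.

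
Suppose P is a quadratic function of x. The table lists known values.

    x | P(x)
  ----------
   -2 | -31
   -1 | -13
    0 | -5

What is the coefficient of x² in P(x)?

Write P(x) = ax² + bx + c; the 3 given values yield a linear system in the 3 coefficients.
Solving, P(x) = -5x² + 3x - 5.
The coefficient of x² is -5.

-5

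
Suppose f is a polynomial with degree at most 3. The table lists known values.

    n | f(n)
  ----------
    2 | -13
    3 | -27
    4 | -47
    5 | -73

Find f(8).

-187

Write f(n) = an³ + bn² + cn + d; the 4 given values yield a linear system in the 4 coefficients.
Solving, the leading coefficient vanishes, and f(n) = -3n² + n - 3.
Then f(8) = -187.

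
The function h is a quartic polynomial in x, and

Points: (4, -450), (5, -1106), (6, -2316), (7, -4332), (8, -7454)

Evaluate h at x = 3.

Write h(x) = ax^4 + bx³ + cx² + dx + e; the 5 given values yield a linear system in the 5 coefficients.
Solving, h(x) = -2x^4 + 2x³ - 5x² + 5x - 6.
Then h(3) = -144.

-144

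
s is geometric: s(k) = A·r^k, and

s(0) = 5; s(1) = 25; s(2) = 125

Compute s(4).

3125

Consecutive ratio: 25/5 = 5, and 125/25 = 5, so r = 5.
Then A·5^0 = 5 gives A = 5, and s(k) = 5·5^k.
s(4) = 5·5^4 = 3125.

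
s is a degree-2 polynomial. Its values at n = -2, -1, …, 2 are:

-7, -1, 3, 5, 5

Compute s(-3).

-15

Write s(n) = an² + bn + c; the 5 given values yield a linear system in the 3 coefficients.
Solving, s(n) = -n² + 3n + 3.
Then s(-3) = -15.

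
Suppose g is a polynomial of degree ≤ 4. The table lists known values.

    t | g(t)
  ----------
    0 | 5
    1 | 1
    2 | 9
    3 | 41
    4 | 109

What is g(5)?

Write g(t) = at^4 + bt³ + ct² + dt + e; the 5 given values yield a linear system in the 5 coefficients.
Solving, the leading coefficient vanishes, and g(t) = 2t³ - 6t + 5.
Then g(5) = 225.

225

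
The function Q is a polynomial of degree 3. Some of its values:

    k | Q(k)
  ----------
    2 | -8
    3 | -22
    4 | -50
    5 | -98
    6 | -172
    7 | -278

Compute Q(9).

First differences: -14, -28, -48, -74, -106. Second differences: -14, -20, -26, -32. Third differences: -6, -6, -6.
Level-3 differences are constant, so Q has degree 3.
Fitting a degree-3 polynomial gives Q(k) = -k³ + 2k² - 5k + 2.
Then Q(9) = -610.

-610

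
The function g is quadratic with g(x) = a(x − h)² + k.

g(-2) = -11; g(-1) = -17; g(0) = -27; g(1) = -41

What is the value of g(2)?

-59

First differences -6, -10, -14; second difference -4 = 2a, so a = -2.
Expanding, the x-coefficient is −2ah = 4h; matching it to the data gives h = -3, and then k = -9.
So g(x) = -2(x + 3)² − 9.
g(2) = -2·5² − 9 = -59.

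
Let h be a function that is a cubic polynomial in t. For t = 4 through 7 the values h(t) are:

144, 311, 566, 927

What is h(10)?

Write h(t) = at³ + bt² + ct + d; the 4 given values yield a linear system in the 4 coefficients.
Solving, h(t) = 3t³ - t² - 7t - 4.
Then h(10) = 2826.

2826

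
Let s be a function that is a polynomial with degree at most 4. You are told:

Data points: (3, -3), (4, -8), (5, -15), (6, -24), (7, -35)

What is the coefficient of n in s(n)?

First differences: -5, -7, -9, -11. Second differences: -2, -2, -2.
Level-2 differences are constant, so s has degree 2.
Fitting a degree-2 polynomial gives s(n) = -n² + 2n.
The coefficient of n is 2.

2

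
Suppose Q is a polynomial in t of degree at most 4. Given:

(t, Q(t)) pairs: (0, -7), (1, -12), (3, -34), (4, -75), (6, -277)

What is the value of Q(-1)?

Write Q(t) = at^4 + bt³ + ct² + dt + e; the 5 given values yield a linear system in the 5 coefficients.
Solving, the leading coefficient vanishes, and Q(t) = -2t³ + 6t² - 9t - 7.
Then Q(-1) = 10.

10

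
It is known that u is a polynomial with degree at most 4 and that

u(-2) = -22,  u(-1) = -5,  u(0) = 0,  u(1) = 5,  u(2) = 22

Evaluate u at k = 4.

First differences: 17, 5, 5, 17. Second differences: -12, 0, 12. Third differences: 12, 12.
Level-3 differences are constant, so u has degree 3.
Fitting a degree-3 polynomial gives u(k) = 2k³ + 3k.
Then u(4) = 140.

140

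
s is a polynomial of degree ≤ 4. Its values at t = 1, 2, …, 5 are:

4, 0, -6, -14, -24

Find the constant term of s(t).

6

First differences: -4, -6, -8, -10. Second differences: -2, -2, -2.
Level-2 differences are constant, so s has degree 2.
Fitting a degree-2 polynomial gives s(t) = -t² - t + 6.
The constant term is s(0) = 6.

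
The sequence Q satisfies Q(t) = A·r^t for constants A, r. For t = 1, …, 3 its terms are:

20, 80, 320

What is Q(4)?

1280

Consecutive ratio: 80/20 = 4, and 320/80 = 4, so r = 4.
Then A·4^1 = 20 gives A = 5, and Q(t) = 5·4^t.
Q(4) = 5·4^4 = 1280.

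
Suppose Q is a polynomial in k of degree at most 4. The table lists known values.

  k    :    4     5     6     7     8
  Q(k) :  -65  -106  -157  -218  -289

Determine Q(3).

-34

First differences: -41, -51, -61, -71. Second differences: -10, -10, -10.
Level-2 differences are constant, so Q has degree 2.
Fitting a degree-2 polynomial gives Q(k) = -5k² + 4k - 1.
Then Q(3) = -34.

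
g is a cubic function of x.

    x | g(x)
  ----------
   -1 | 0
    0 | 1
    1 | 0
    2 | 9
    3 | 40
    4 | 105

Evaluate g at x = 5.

216

First differences: 1, -1, 9, 31, 65. Second differences: -2, 10, 22, 34. Third differences: 12, 12, 12.
Level-3 differences are constant, so g has degree 3.
Fitting a degree-3 polynomial gives g(x) = 2x³ - x² - 2x + 1.
Then g(5) = 216.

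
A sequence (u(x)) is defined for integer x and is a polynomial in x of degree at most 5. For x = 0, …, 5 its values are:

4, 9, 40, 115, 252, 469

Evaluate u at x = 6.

Write u(x) = ax^5 + bx^4 + cx³ + dx² + ex + p; the 6 given values yield a linear system in the 6 coefficients.
Solving, the top 2 coefficients vanish, and u(x) = 3x³ + 4x² - 2x + 4.
Then u(6) = 784.

784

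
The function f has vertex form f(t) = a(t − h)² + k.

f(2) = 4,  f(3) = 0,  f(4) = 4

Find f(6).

36

First differences -4, 4; second difference 8 = 2a, so a = 4.
Expanding, the t-coefficient is −2ah = -8h; matching it to the data gives h = 3, and then k = 0.
So f(t) = 4(t − 3)² + 0.
f(6) = 4·3² + 0 = 36.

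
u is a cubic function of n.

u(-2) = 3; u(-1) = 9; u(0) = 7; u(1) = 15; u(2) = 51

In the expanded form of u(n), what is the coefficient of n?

0

First differences: 6, -2, 8, 36. Second differences: -8, 10, 28. Third differences: 18, 18.
Level-3 differences are constant, so u has degree 3.
Fitting a degree-3 polynomial gives u(n) = 3n³ + 5n² + 7.
The coefficient of n is 0.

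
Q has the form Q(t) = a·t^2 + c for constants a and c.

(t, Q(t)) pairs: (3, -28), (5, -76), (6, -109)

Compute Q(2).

-13

From Q(3) = -28 and Q(5) = -76: 9a + c = -28 and 25a + c = -76.
Subtracting: 16a = -48, so a = -3; then c = -28 − (-3)·9 = -1.
So Q(t) = -3t² − 1, and Q(2) = -13.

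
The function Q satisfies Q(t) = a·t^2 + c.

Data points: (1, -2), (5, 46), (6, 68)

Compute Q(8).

From Q(1) = -2 and Q(5) = 46: 1a + c = -2 and 25a + c = 46.
Subtracting: 24a = 48, so a = 2; then c = -2 − 2·1 = -4.
So Q(t) = 2t² − 4, and Q(8) = 124.

124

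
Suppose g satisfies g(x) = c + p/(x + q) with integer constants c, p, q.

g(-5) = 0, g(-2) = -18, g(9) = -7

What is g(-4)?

6

(g(x) − c)(x + q) = p for each data point; the three points give a linear system in c and q, then p follows.
Solving: c = -6, q = 3, p = -12, so g(x) = -6 − 12/(x + 3).
Then g(-4) = -6 − 12/(-1) = 6.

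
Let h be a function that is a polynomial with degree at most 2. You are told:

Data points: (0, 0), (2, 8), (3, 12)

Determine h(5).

20

Write h(m) = am² + bm + c; the 3 given values yield a linear system in the 3 coefficients.
Solving, the leading coefficient vanishes, and h(m) = 4m.
Then h(5) = 20.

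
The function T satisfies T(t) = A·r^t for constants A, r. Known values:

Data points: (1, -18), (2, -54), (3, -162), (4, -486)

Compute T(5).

Consecutive ratio: -54/(-18) = 3, and -162/(-54) = 3, so r = 3.
Then A·3^1 = -18 gives A = -6, and T(t) = -6·3^t.
T(5) = -6·3^5 = -1458.

-1458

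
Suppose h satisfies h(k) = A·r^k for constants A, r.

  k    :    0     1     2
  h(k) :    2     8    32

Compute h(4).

512

Consecutive ratio: 8/2 = 4, and 32/8 = 4, so r = 4.
Then A·4^0 = 2 gives A = 2, and h(k) = 2·4^k.
h(4) = 2·4^4 = 512.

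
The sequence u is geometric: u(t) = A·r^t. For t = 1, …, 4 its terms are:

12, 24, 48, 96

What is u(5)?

Consecutive ratio: 24/12 = 2, and 48/24 = 2, so r = 2.
Then A·2^1 = 12 gives A = 6, and u(t) = 6·2^t.
u(5) = 6·2^5 = 192.

192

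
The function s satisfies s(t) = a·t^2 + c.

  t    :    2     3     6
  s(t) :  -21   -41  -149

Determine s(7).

-201

From s(2) = -21 and s(3) = -41: 4a + c = -21 and 9a + c = -41.
Subtracting: 5a = -20, so a = -4; then c = -21 − (-4)·4 = -5.
So s(t) = -4t² − 5, and s(7) = -201.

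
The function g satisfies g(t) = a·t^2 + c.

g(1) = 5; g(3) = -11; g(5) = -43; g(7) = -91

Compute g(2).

From g(1) = 5 and g(3) = -11: 1a + c = 5 and 9a + c = -11.
Subtracting: 8a = -16, so a = -2; then c = 5 − (-2)·1 = 7.
So g(t) = -2t² + 7, and g(2) = -1.

-1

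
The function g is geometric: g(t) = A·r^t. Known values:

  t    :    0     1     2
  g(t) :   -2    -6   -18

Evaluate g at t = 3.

-54

Consecutive ratio: -6/(-2) = 3, and -18/(-6) = 3, so r = 3.
Then A·3^0 = -2 gives A = -2, and g(t) = -2·3^t.
g(3) = -2·3^3 = -54.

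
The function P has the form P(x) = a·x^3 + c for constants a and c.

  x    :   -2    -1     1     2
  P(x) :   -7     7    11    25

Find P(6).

441

From P(-2) = -7 and P(-1) = 7: -8a + c = -7 and -1a + c = 7.
Subtracting: 7a = 14, so a = 2; then c = -7 − 2·(-8) = 9.
So P(x) = 2x³ + 9, and P(6) = 441.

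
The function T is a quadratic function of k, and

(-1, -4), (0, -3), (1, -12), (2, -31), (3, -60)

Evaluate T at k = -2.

Write T(k) = ak² + bk + c; the 5 given values yield a linear system in the 3 coefficients.
Solving, T(k) = -5k² - 4k - 3.
Then T(-2) = -15.

-15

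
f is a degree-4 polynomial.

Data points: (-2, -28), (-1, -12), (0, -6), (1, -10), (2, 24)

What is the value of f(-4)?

150

Write f(n) = an^4 + bn³ + cn² + dn + e; the 5 given values yield a linear system in the 5 coefficients.
Solving, f(n) = 2n^4 + 4n³ - 7n² - 3n - 6.
Then f(-4) = 150.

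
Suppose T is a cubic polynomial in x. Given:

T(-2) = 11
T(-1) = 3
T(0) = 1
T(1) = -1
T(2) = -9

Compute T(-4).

69

First differences: -8, -2, -2, -8. Second differences: 6, 0, -6. Third differences: -6, -6.
Level-3 differences are constant, so T has degree 3.
Fitting a degree-3 polynomial gives T(x) = -x³ - x + 1.
Then T(-4) = 69.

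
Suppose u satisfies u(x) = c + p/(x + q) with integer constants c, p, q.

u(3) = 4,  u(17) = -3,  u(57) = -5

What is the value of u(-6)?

(u(x) − c)(x + q) = p for each data point; the three points give a linear system in c and q, then p follows.
Solving: c = -6, q = 3, p = 60, so u(x) = -6 + 60/(x + 3).
Then u(-6) = -6 + 60/(-3) = -26.

-26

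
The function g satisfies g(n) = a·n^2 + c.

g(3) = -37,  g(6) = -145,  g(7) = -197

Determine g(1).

-5

From g(3) = -37 and g(6) = -145: 9a + c = -37 and 36a + c = -145.
Subtracting: 27a = -108, so a = -4; then c = -37 − (-4)·9 = -1.
So g(n) = -4n² − 1, and g(1) = -5.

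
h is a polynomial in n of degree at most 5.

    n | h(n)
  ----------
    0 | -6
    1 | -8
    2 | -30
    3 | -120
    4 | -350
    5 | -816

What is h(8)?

-4950

First differences: -2, -22, -90, -230, -466. Second differences: -20, -68, -140, -236. Third differences: -48, -72, -96. Fourth differences: -24, -24.
Level-4 differences are constant, so h has degree 4.
Fitting a degree-4 polynomial gives h(n) = -n^4 - 2n³ + 3n² - 2n - 6.
Then h(8) = -4950.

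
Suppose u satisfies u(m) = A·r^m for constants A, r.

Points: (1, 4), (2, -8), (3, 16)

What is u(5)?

64

Consecutive ratio: -8/4 = -2, and 16/(-8) = -2, so r = -2.
Then A·(-2)^1 = 4 gives A = -2, and u(m) = -2·(-2)^m.
u(5) = -2·(-2)^5 = 64.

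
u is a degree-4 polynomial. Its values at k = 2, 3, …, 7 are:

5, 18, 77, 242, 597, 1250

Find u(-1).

First differences: 13, 59, 165, 355, 653. Second differences: 46, 106, 190, 298. Third differences: 60, 84, 108. Fourth differences: 24, 24.
Level-4 differences are constant, so u has degree 4.
Fitting a degree-4 polynomial gives u(k) = k^4 - 4k³ + 4k² + 4k - 3.
Then u(-1) = 2.

2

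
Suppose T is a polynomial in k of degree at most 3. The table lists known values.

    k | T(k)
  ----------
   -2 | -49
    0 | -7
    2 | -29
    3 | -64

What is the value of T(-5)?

-232

Write T(k) = ak³ + bk² + ck + d; the 4 given values yield a linear system in the 4 coefficients.
Solving, the leading coefficient vanishes, and T(k) = -8k² + 5k - 7.
Then T(-5) = -232.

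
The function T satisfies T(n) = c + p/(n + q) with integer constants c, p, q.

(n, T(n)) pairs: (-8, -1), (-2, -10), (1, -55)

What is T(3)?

65

(T(n) − c)(n + q) = p for each data point; the three points give a linear system in c and q, then p follows.
Solving: c = 5, q = -2, p = 60, so T(n) = 5 + 60/(n − 2).
Then T(3) = 5 + 60/1 = 65.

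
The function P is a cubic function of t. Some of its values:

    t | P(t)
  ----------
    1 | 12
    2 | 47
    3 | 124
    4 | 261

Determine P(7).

1212

Write P(t) = at³ + bt² + ct + d; the 4 given values yield a linear system in the 4 coefficients.
Solving, P(t) = 3t³ + 3t² + 5t + 1.
Then P(7) = 1212.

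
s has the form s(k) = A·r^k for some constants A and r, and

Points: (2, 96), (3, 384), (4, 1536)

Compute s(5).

6144

Consecutive ratio: 384/96 = 4, and 1536/384 = 4, so r = 4.
Then A·4^2 = 96 gives A = 6, and s(k) = 6·4^k.
s(5) = 6·4^5 = 6144.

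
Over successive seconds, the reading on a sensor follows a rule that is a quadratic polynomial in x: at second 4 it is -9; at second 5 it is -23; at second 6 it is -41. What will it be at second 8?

Write the value at x as g(x).
Write g(x) = ax² + bx + c; the 3 given values yield a linear system in the 3 coefficients.
Solving, g(x) = -2x² + 4x + 7.
Then g(8) = -89.

-89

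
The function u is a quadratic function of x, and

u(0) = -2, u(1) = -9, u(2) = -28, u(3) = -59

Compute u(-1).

Write u(x) = ax² + bx + c; the 4 given values yield a linear system in the 3 coefficients.
Solving, u(x) = -6x² - x - 2.
Then u(-1) = -7.

-7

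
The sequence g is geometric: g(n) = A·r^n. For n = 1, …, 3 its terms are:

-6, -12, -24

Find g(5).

Consecutive ratio: -12/(-6) = 2, and -24/(-12) = 2, so r = 2.
Then A·2^1 = -6 gives A = -3, and g(n) = -3·2^n.
g(5) = -3·2^5 = -96.

-96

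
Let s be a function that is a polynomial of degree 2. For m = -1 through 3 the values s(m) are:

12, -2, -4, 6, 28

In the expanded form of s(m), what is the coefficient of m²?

First differences: -14, -2, 10, 22. Second differences: 12, 12, 12.
Level-2 differences are constant, so s has degree 2.
Fitting a degree-2 polynomial gives s(m) = 6m² - 8m - 2.
The coefficient of m² is 6.

6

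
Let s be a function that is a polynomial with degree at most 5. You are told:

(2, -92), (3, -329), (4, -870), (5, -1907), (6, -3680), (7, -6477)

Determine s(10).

-24612

Write s(m) = am^5 + bm^4 + cm³ + dm² + em + p; the 6 given values yield a linear system in the 6 coefficients.
Solving, the leading coefficient vanishes, and s(m) = -2m^4 - 4m³ - 6m² - m - 2.
Then s(10) = -24612.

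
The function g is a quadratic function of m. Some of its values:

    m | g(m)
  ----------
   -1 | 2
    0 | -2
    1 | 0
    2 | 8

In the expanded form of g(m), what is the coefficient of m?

First differences: -4, 2, 8. Second differences: 6, 6.
Level-2 differences are constant, so g has degree 2.
Fitting a degree-2 polynomial gives g(m) = 3m² - m - 2.
The coefficient of m is -1.

-1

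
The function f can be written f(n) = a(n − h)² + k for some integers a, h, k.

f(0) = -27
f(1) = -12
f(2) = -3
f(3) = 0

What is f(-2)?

-75

First differences 15, 9, 3; second difference -6 = 2a, so a = -3.
Expanding, the n-coefficient is −2ah = 6h; matching it to the data gives h = 3, and then k = 0.
So f(n) = -3(n − 3)² + 0.
f(-2) = -3·(-5)² + 0 = -75.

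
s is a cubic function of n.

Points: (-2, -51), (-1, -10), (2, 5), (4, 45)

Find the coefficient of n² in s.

Write s(n) = an³ + bn² + cn + d; the 4 given values yield a linear system in the 4 coefficients.
Solving, s(n) = 2n³ - 7n² + 6n + 5.
The coefficient of n² is -7.

-7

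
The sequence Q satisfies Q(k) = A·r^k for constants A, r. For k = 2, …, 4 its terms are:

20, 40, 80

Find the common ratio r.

Consecutive ratio: 40/20 = 2, and 80/40 = 2, so r = 2.
Then A·2^2 = 20 gives A = 5, and Q(k) = 5·2^k.

2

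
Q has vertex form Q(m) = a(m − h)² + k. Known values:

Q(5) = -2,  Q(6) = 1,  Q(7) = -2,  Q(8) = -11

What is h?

6

First differences 3, -3, -9; second difference -6 = 2a, so a = -3.
Expanding, the m-coefficient is −2ah = 6h; matching it to the data gives h = 6, and then k = 1.
So Q(m) = -3(m − 6)² + 1.
Hence h = 6.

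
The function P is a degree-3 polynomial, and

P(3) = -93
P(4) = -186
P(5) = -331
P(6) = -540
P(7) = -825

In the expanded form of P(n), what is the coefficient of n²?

-2

First differences: -93, -145, -209, -285. Second differences: -52, -64, -76. Third differences: -12, -12.
Level-3 differences are constant, so P has degree 3.
Fitting a degree-3 polynomial gives P(n) = -2n³ - 2n² - 5n - 6.
The coefficient of n² is -2.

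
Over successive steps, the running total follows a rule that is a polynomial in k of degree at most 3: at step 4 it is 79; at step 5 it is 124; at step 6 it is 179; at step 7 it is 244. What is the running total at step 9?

Write the value at k as h(k).
Write h(k) = ak³ + bk² + ck + d; the 4 given values yield a linear system in the 4 coefficients.
Solving, the leading coefficient vanishes, and h(k) = 5k² - 1.
Then h(9) = 404.

404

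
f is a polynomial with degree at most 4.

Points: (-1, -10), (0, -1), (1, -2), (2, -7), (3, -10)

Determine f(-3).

First differences: 9, -1, -5, -3. Second differences: -10, -4, 2. Third differences: 6, 6.
Level-3 differences are constant, so f has degree 3.
Fitting a degree-3 polynomial gives f(n) = n³ - 5n² + 3n - 1.
Then f(-3) = -82.

-82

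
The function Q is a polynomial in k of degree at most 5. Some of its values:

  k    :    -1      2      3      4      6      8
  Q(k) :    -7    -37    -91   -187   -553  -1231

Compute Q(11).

-3043

Write Q(k) = ak^5 + bk^4 + ck³ + dk² + ek + p; the 6 given values yield a linear system in the 6 coefficients.
Solving, the top 2 coefficients vanish, and Q(k) = -2k³ - 3k² - k - 7.
Then Q(11) = -3043.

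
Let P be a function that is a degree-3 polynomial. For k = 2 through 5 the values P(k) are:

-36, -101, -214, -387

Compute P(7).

Write P(k) = ak³ + bk² + ck + d; the 4 given values yield a linear system in the 4 coefficients.
Solving, P(k) = -2k³ - 6k² + 3k - 2.
Then P(7) = -961.

-961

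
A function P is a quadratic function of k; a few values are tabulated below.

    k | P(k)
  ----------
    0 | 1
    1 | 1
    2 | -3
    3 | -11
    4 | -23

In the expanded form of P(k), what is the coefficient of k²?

-2

First differences: 0, -4, -8, -12. Second differences: -4, -4, -4.
Level-2 differences are constant, so P has degree 2.
Fitting a degree-2 polynomial gives P(k) = -2k² + 2k + 1.
The coefficient of k² is -2.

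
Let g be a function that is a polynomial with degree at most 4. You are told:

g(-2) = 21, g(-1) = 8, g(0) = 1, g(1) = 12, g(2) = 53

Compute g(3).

136

First differences: -13, -7, 11, 41. Second differences: 6, 18, 30. Third differences: 12, 12.
Level-3 differences are constant, so g has degree 3.
Fitting a degree-3 polynomial gives g(n) = 2n³ + 9n² + 1.
Then g(3) = 136.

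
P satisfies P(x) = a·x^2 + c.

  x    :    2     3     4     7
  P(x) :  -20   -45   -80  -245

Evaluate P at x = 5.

From P(2) = -20 and P(3) = -45: 4a + c = -20 and 9a + c = -45.
Subtracting: 5a = -25, so a = -5; then c = -20 − (-5)·4 = 0.
So P(x) = -5x² + 0, and P(5) = -125.

-125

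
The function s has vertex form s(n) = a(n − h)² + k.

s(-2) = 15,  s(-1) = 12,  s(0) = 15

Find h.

First differences -3, 3; second difference 6 = 2a, so a = 3.
Expanding, the n-coefficient is −2ah = -6h; matching it to the data gives h = -1, and then k = 12.
So s(n) = 3(n + 1)² + 12.
Hence h = -1.

-1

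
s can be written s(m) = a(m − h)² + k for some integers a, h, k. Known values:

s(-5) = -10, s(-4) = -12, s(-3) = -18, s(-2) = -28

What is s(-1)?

First differences -2, -6, -10; second difference -4 = 2a, so a = -2.
Expanding, the m-coefficient is −2ah = 4h; matching it to the data gives h = -5, and then k = -10.
So s(m) = -2(m + 5)² − 10.
s(-1) = -2·4² − 10 = -42.

-42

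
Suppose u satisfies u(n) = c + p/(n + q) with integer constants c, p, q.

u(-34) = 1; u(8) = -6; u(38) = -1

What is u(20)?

(u(n) − c)(n + q) = p for each data point; the three points give a linear system in c and q, then p follows.
Solving: c = 0, q = -2, p = -36, so u(n) = -36/(n − 2).
Then u(20) = 0 − 36/18 = -2.

-2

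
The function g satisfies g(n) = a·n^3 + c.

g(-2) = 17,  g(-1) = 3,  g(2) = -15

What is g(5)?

-249

From g(-2) = 17 and g(-1) = 3: -8a + c = 17 and -1a + c = 3.
Subtracting: 7a = -14, so a = -2; then c = 17 − (-2)·(-8) = 1.
So g(n) = -2n³ + 1, and g(5) = -249.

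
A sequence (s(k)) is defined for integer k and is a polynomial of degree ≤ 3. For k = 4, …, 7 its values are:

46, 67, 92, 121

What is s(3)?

First differences: 21, 25, 29. Second differences: 4, 4.
Level-2 differences are constant, so s has degree 2.
Fitting a degree-2 polynomial gives s(k) = 2k² + 3k + 2.
Then s(3) = 29.

29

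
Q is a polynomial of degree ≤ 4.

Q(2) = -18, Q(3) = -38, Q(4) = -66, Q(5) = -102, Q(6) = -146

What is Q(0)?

-2

First differences: -20, -28, -36, -44. Second differences: -8, -8, -8.
Level-2 differences are constant, so Q has degree 2.
Fitting a degree-2 polynomial gives Q(x) = -4x² - 2.
The constant term is Q(0) = -2.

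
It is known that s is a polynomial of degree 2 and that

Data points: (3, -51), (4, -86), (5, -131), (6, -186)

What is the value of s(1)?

First differences: -35, -45, -55. Second differences: -10, -10.
Level-2 differences are constant, so s has degree 2.
Fitting a degree-2 polynomial gives s(x) = -5x² - 6.
Then s(1) = -11.

-11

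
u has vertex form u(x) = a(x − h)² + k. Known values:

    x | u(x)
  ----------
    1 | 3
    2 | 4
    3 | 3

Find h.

First differences 1, -1; second difference -2 = 2a, so a = -1.
Expanding, the x-coefficient is −2ah = 2h; matching it to the data gives h = 2, and then k = 4.
So u(x) = -1(x − 2)² + 4.
Hence h = 2.

2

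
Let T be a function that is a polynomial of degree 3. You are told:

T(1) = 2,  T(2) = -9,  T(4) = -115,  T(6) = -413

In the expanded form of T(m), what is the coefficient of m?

3

Write T(m) = am³ + bm² + cm + d; the 4 given values yield a linear system in the 4 coefficients.
Solving, T(m) = -2m³ + 3m + 1.
The coefficient of m is 3.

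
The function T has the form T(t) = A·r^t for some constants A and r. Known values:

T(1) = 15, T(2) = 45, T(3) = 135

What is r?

Consecutive ratio: 45/15 = 3, and 135/45 = 3, so r = 3.
Then A·3^1 = 15 gives A = 5, and T(t) = 5·3^t.

3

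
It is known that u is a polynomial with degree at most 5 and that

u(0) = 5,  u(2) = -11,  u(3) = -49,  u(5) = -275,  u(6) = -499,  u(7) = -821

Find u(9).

-1831

Write u(n) = an^5 + bn^4 + cn³ + dn² + en + p; the 6 given values yield a linear system in the 6 coefficients.
Solving, the top 2 coefficients vanish, and u(n) = -3n³ + 5n² - 6n + 5.
Then u(9) = -1831.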